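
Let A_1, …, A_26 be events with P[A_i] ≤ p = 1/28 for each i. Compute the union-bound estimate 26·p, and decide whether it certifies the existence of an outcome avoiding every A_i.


Union bound: P[∪_{i=1}^{26} A_i] ≤ Σ_i P[A_i] ≤ 26·p = 26·(1/28) = 13/14.
Numerically: 13/14 ≈ 0.929.
Is 13/14 < 1? YES.
Since P[∪ A_i] ≤ 13/14 < 1, the complement has P[∩ A_i^c] ≥ 1 − 13/14 = 1/14 > 0, so some outcome avoids every A_i.

26·p = 13/14 ≈ 0.929; existence CERTIFIED by the union bound.


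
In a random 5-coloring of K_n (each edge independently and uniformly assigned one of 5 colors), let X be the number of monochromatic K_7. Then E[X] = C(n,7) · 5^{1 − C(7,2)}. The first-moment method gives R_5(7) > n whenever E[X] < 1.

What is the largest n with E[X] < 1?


We need C(n, 7) · 5^{1 − 21} < 1, i.e. C(n, 7) < 5^{21 − 1} = 95367431640625.
Check values of n near the boundary:
  n = 334: C(334, 7) = 86359460961576; 86359460961576 < 95367431640625? YES
  n = 335: C(335, 7) = 88202498238195; 88202498238195 < 95367431640625? YES
  n = 336: C(336, 7) = 90079147136880; 90079147136880 < 95367431640625? YES
  n = 337: C(337, 7) = 91989916924632; 91989916924632 < 95367431640625? YES
  n = 338: C(338, 7) = 93935323022736; 93935323022736 < 95367431640625? YES
  n = 339: C(339, 7) = 95915887062372; 95915887062372 < 95367431640625? NO
  n = 340: C(340, 7) = 97932136940560; 97932136940560 < 95367431640625? NO
  n = 341: C(341, 7) = 99984606876440; 99984606876440 < 95367431640625? NO
The largest n with C(n, 7) < 95367431640625 is n = 338 (where E[X] = 93935323022736/95367431640625 ≈ 0.984983). Hence R_5(7) > 338, i.e. R_5(7) ≥ 339.

Largest n = 338; hence R_5(7) > 338.


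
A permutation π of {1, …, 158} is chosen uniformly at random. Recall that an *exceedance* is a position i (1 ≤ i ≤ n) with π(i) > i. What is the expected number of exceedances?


Write X = Σ_{i=1}^{158} X_i, where X_i = 1_{π(i) > i}.
For each fixed i, π(i) is uniform over {1, …, 158} (marginal of a uniform permutation), so P[π(i) > i] = (n − i)/n. Summing: Σ_{i=1}^{158} (n − i)/n = (0 + 1 + … + 157)/158 = 158(158 − 1)/(2·158) = (158 − 1)/2.
Hence E[X] = Σ_{i=1}^{158} (158 − i)/158 = 157/2 ≈ 78.5000.

E[X] = 157/2 = 78.5000.


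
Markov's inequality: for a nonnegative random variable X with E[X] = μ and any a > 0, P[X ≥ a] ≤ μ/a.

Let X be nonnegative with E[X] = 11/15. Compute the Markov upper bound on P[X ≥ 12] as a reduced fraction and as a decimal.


μ = E[X] = 11/15, a = 12.
Markov: P[X ≥ 12] ≤ μ/a = (11/15)/12 = 11/180.
Numerically: ≈ 0.061111.
(Since a = 12 > μ = 0.733333, the bound 11/180 is < 1 and informative.)

P[X ≥ 12] ≤ 11/180 ≈ 0.061111.


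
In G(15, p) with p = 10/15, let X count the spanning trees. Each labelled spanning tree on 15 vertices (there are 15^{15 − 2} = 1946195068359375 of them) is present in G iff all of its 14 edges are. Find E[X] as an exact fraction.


K_15 has 15^{15 − 2} = 1946195068359375 labelled spanning trees.
For each such spanning tree H, let X_H = 1 if all 14 edges of H are present in G. Then P[X_H = 1] = p^{14} = (2/3)^{14} = 16384/4782969.
Summing the indicators: E[X] = Σ_H E[X_H] = 1946195068359375 · p^{14} = 1946195068359375 · 16384/4782969 = 20000000000000/3.
Numerically: E[X] ≈ 6.67e+12.

E[X] = 1946195068359375 · (2/3)^{14} = 20000000000000/3 ≈ 6.67e+12.


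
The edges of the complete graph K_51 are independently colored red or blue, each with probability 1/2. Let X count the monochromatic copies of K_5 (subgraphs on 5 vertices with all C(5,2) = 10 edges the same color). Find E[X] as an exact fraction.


Let X = Σ_S X_S over the C(51, 5) = 2349060 subsets S of size 5, where X_S = 1 if the K_5 on S is monochromatic.
For a fixed S, the K_5 on S has C(5, 2) = 10 edges. P[all 10 edges red] = (1/2)^10, and likewise for blue, so P[monochromatic] = 2·(1/2)^10 = 2^{1 − 10} = 1/512.
By linearity of expectation: E[X] = C(51, 5) · 2^{1 − 10} = 2349060 · 1/512 = 587265/128.
Numerically: E[X] ≈ 4588.008.

E[X] = C(51,5)·2^(1−C(5,2)) = 587265/128 ≈ 4588.008.


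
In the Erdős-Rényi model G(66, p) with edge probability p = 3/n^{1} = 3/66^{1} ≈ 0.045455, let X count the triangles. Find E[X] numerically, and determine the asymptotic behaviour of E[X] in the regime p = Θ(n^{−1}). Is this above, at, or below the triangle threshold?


Number of potential triangles: C(66, 3) = 45760.
Each occurs with probability p³ ≈ (0.045455)³ ≈ 9.3914350e-05.
By linearity: E[X] = C(66, 3)·p³ ≈ 45760 · 9.3914350e-05 ≈ 4.29752.
Here α = 1, so p = 3/n is exactly at the triangle threshold p ~ 1/n. Asymptotically E[X] → c³/6 = 3³/6 = 9/2 ≈ 4.50000, a bounded constant. In this regime the triangle count is asymptotically Poisson(c³/6).

E[X] ≈ 4.29752; in regime p = Θ(1/n^{1}) E[X] stays bounded (at the triangle threshold p ~ 1/n).


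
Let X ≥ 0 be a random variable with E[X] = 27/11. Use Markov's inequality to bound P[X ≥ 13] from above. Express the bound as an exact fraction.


μ = E[X] = 27/11, a = 13.
Markov: P[X ≥ 13] ≤ μ/a = (27/11)/13 = 27/143.
Numerically: ≈ 0.18881.
(Since a = 13 > μ = 2.45455, the bound 27/143 is < 1 and informative.)

P[X ≥ 13] ≤ 27/143 ≈ 0.18881.


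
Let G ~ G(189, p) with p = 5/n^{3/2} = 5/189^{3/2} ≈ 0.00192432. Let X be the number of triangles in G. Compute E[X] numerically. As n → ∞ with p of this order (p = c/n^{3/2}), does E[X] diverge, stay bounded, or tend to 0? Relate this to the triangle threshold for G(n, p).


Number of potential triangles: C(189, 3) = 1107414.
Each occurs with probability p³ ≈ (0.00192432)³ ≈ 7.12577154e-09.
By linearity: E[X] = C(189, 3)·p³ ≈ 1107414 · 7.12577154e-09 ≈ 0.007891.
Since α = 3/2 > 1, p = c/n^{3/2} = o(1/n) is below the triangle threshold p ~ 1/n. Asymptotically E[X] ~ (c³/6)·n^{3(1−α)} = (5³/6)·n^{-1.5} → 0, so by Markov's inequality G has no triangles w.h.p.

E[X] ≈ 0.007891; in regime p = Θ(1/n^{3/2}) E[X] tends to 0 (below the triangle threshold p ~ 1/n).


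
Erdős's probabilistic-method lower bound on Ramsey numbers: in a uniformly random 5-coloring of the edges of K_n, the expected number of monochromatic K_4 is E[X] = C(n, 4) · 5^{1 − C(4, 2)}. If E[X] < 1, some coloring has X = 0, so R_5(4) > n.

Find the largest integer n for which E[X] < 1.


We need C(n, 4) · 5^{1 − 6} < 1, i.e. C(n, 4) < 5^{6 − 1} = 3125.
Check values of n near the boundary:
  n = 16: C(16, 4) = 1820; 1820 < 3125? YES
  n = 17: C(17, 4) = 2380; 2380 < 3125? YES
  n = 18: C(18, 4) = 3060; 3060 < 3125? YES
  n = 19: C(19, 4) = 3876; 3876 < 3125? NO
  n = 20: C(20, 4) = 4845; 4845 < 3125? NO
  n = 21: C(21, 4) = 5985; 5985 < 3125? NO
The largest n with C(n, 4) < 3125 is n = 18 (where E[X] = 612/625 ≈ 0.979). Hence R_5(4) > 18, i.e. R_5(4) ≥ 19.

Largest n = 18; hence R_5(4) > 18.


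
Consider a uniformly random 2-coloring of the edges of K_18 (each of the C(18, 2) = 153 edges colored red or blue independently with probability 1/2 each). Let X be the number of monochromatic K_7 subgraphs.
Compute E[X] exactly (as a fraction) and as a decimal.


Let X = Σ_S X_S over the C(18, 7) = 31824 subsets S of size 7, where X_S = 1 if the K_7 on S is monochromatic.
For a fixed S, the K_7 on S has C(7, 2) = 21 edges. P[all 21 edges red] = (1/2)^21, and likewise for blue, so P[monochromatic] = 2·(1/2)^21 = 2^{1 − 21} = 1/1048576.
By linearity: E[X] = C(18, 7) · 2^{1 − 21} = 31824 · 1/1048576 = 1989/65536.
Numerically: E[X] ≈ 0.030.

E[X] = C(18,7)·2^(1−C(7,2)) = 1989/65536 ≈ 0.030.


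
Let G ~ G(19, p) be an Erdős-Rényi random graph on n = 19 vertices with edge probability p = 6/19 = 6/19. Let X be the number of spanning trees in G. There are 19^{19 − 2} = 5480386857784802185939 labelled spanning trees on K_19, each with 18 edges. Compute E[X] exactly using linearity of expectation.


K_19 has 19^{19 − 2} = 5480386857784802185939 labelled spanning trees.
For each such spanning tree H, let X_H = 1 if all 18 edges of H are present in G. Then P[X_H = 1] = p^{18} = (6/19)^{18} = 101559956668416/104127350297911241532841.
By linearity: E[X] = Σ_H E[X_H] = 5480386857784802185939 · p^{18} = 5480386857784802185939 · 101559956668416/104127350297911241532841 = 101559956668416/19.
Numerically: E[X] ≈ 5.34526e+12.

E[X] = 5480386857784802185939 · (6/19)^{18} = 101559956668416/19 ≈ 5.34526e+12.


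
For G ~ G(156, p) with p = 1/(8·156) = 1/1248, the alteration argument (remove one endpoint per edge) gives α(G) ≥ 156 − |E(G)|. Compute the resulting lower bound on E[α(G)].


E[|E(G)|] = C(156, 2)·p = 12090 · (1/1248) = 155/16.
E[α(G)] ≥ n − E[|E(G)|] = 156 − 155/16 = 2341/16.
Numerically: ≈ 146.312.
(This is only a lower bound; the true E[α(G)] may be larger.)

E[α(G)] ≥ 2341/16 ≈ 146.312.


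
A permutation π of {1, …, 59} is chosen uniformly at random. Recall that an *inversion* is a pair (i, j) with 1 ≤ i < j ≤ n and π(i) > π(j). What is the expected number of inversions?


Write X = Σ X_I over the C(59, 2) = 1711 pairs i < j, with X_I the indicator of one inversion.
There are 1711 indicators.
For each fixed pair i < j, the values π(i) and π(j) are two distinct elements of {1, …, 59} in uniformly random order; by symmetry P[π(i) > π(j)] = 1/2.
By linearity: E[X] = 1711 · (1/2) = C(59, 2) · (1/2) = 1711/2 = 1711/2 ≈ 855.50000.

E[X] = 1711/2 = 855.50000.


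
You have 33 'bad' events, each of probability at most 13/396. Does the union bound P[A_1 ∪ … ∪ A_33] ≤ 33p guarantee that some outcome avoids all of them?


Union bound: P[∪_{i=1}^{33} A_i] ≤ Σ_i P[A_i] ≤ 33·p = 33·(13/396) = 13/12.
Numerically: 13/12 ≈ 1.083.
Is 13/12 < 1? NO.
Since the bound 13/12 is ≥ 1, the union bound is uninformative here; it does NOT by itself certify existence.

33·p = 13/12 ≈ 1.083; existence NOT certified by the union bound.


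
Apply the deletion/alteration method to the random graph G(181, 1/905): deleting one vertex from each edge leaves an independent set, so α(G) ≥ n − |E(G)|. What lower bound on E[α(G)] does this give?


E[|E(G)|] = C(181, 2)·p = 16290 · (1/905) = 18.
E[α(G)] ≥ n − E[|E(G)|] = 181 − 18 = 163.
Numerically: ≈ 163.0000.
(This is only a lower bound; the true E[α(G)] may be larger.)

E[α(G)] ≥ 163 ≈ 163.0000.


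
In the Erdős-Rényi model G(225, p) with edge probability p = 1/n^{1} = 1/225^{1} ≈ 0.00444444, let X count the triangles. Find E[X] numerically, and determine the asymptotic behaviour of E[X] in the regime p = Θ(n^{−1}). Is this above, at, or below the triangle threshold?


Number of potential triangles: C(225, 3) = 1873200.
Each occurs with probability p³ ≈ (0.00444444)³ ≈ 8.77914952e-08.
By linearity: E[X] = C(225, 3)·p³ ≈ 1873200 · 8.77914952e-08 ≈ 0.164451.
Here α = 1, so p = 1/n is exactly at the triangle threshold p ~ 1/n. Asymptotically E[X] → c³/6 = 1³/6 = 1/6 ≈ 0.166667, a bounded constant. In this regime the triangle count is asymptotically Poisson(c³/6).

E[X] ≈ 0.164451; in regime p = Θ(1/n^{1}) E[X] stays bounded (at the triangle threshold p ~ 1/n).


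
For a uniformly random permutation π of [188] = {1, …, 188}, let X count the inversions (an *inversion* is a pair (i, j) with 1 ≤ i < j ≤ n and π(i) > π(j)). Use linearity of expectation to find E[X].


Write X = Σ X_I over the C(188, 2) = 17578 pairs i < j, with X_I the indicator of one inversion.
There are 17578 indicators.
For each fixed pair i < j, the values π(i) and π(j) are two distinct elements of {1, …, 188} in uniformly random order; by symmetry P[π(i) > π(j)] = 1/2.
By linearity: E[X] = 17578 · (1/2) = C(188, 2) · (1/2) = 17578/2 = 8789 ≈ 8789.000000.

E[X] = 8789 = 8789.000000.


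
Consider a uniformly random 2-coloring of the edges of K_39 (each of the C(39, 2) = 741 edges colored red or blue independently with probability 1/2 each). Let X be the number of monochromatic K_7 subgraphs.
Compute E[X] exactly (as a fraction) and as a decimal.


Let X = Σ_S X_S over the C(39, 7) = 15380937 subsets S of size 7, where X_S = 1 if the K_7 on S is monochromatic.
For a fixed S, the K_7 on S has C(7, 2) = 21 edges. P[all 21 edges red] = (1/2)^21, and likewise for blue, so P[monochromatic] = 2·(1/2)^21 = 2^{1 − 21} = 1/1048576.
By linearity of expectation: E[X] = C(39, 7) · 2^{1 − 21} = 15380937 · 1/1048576 = 15380937/1048576.
Numerically: E[X] ≈ 14.668.

E[X] = C(39,7)·2^(1−C(7,2)) = 15380937/1048576 ≈ 14.668.


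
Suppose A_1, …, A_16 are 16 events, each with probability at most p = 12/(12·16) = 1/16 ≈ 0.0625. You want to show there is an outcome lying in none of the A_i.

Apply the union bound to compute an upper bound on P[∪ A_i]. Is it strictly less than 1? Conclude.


Union bound: P[∪_{i=1}^{16} A_i] ≤ Σ_i P[A_i] ≤ 16·p = 16·(1/16) = 1.
Numerically: 1 ≈ 1.0000.
Is 1 < 1? NO.
Since the bound 1 is ≥ 1, the union bound is uninformative here; it does NOT by itself certify existence.

16·p = 1 ≈ 1.0000; existence NOT certified by the union bound.


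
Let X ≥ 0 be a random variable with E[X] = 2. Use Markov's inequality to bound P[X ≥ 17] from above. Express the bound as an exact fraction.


μ = E[X] = 2, a = 17.
Markov: P[X ≥ 17] ≤ μ/a = (2)/17 = 2/17.
Numerically: ≈ 0.11765.
(Since a = 17 > μ = 2.00000, the bound 2/17 is < 1 and informative.)

P[X ≥ 17] ≤ 2/17 ≈ 0.11765.


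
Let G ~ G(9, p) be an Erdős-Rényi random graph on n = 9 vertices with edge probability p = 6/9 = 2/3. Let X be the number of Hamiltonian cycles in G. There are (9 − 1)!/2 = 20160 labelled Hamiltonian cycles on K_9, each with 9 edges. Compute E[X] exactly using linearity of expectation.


K_9 has (9 − 1)!/2 = 20160 labelled Hamiltonian cycles.
For each such Hamiltonian cycle H, let X_H = 1 if all 9 edges of H are present in G. Then P[X_H = 1] = p^{9} = (2/3)^{9} = 512/19683.
Summing the indicators: E[X] = Σ_H E[X_H] = 20160 · p^{9} = 20160 · 512/19683 = 1146880/2187.
Numerically: E[X] ≈ 524.408.

E[X] = 20160 · (2/3)^{9} = 1146880/2187 ≈ 524.408.


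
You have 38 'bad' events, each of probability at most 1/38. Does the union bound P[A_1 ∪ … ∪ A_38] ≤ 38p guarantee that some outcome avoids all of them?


Union bound: P[∪_{i=1}^{38} A_i] ≤ Σ_i P[A_i] ≤ 38·p = 38·(1/38) = 1.
Numerically: 1 ≈ 1.00000.
Is 1 < 1? NO.
Since the bound 1 is ≥ 1, the union bound is uninformative here; it does NOT by itself certify existence.

38·p = 1 ≈ 1.00000; existence NOT certified by the union bound.


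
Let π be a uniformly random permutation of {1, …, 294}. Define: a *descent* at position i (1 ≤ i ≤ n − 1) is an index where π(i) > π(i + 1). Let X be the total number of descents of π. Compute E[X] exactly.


Write X = Σ X_I over i = 1, …, 293, with X_I the indicator of one descent.
There are 293 indicators.
For each fixed i, the pair (π(i), π(i+1)) is a uniformly random ordered pair of distinct values from {1, …, 294}; by symmetry P[π(i) > π(i+1)] = 1/2.
By linearity: E[X] = 293 · (1/2) = (294 − 1) · (1/2) = 293/2 ≈ 146.500000.

E[X] = 293/2 = 146.500000.


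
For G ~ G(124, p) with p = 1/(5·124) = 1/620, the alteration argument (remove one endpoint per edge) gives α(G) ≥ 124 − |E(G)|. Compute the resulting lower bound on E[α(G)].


E[|E(G)|] = C(124, 2)·p = 7626 · (1/620) = 123/10.
E[α(G)] ≥ n − E[|E(G)|] = 124 − 123/10 = 1117/10.
Numerically: ≈ 111.7000.
(This is only a lower bound; the true E[α(G)] may be larger.)

E[α(G)] ≥ 1117/10 ≈ 111.7000.


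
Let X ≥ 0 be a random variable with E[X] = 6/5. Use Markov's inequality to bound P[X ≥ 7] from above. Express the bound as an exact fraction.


μ = E[X] = 6/5, a = 7.
Markov: P[X ≥ 7] ≤ μ/a = (6/5)/7 = 6/35.
Numerically: ≈ 0.1714.
(Since a = 7 > μ = 1.2000, the bound 6/35 is < 1 and informative.)

P[X ≥ 7] ≤ 6/35 ≈ 0.1714.


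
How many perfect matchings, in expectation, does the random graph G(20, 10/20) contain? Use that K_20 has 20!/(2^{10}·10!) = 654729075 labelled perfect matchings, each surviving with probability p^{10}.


K_20 has 20!/(2^{10}·10!) = 654729075 labelled perfect matchings.
For each such perfect matching H, let X_H = 1 if all 10 edges of H are present in G. Then P[X_H = 1] = p^{10} = (1/2)^{10} = 1/1024.
By linearity of expectation: E[X] = Σ_H E[X_H] = 654729075 · p^{10} = 654729075 · 1/1024 = 654729075/1024.
Numerically: E[X] ≈ 6.394e+05.

E[X] = 654729075 · (1/2)^{10} = 654729075/1024 ≈ 6.394e+05.


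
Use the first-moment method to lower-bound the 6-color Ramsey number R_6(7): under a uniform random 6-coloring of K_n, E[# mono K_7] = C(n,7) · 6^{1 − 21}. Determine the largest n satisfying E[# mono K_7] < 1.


We need C(n, 7) · 6^{1 − 21} < 1, i.e. C(n, 7) < 6^{21 − 1} = 3656158440062976.
Check values of n near the boundary:
  n = 567: C(567, 7) = 3601671315933933; 3601671315933933 < 3656158440062976? YES
  n = 568: C(568, 7) = 3646611956239704; 3646611956239704 < 3656158440062976? YES
  n = 569: C(569, 7) = 3692032389858348; 3692032389858348 < 3656158440062976? NO
The largest n with C(n, 7) < 3656158440062976 is n = 568 (where E[X] = 16882462760369/16926659444736 ≈ 0.997389). Hence R_6(7) > 568, i.e. R_6(7) ≥ 569.

Largest n = 568; hence R_6(7) > 568.


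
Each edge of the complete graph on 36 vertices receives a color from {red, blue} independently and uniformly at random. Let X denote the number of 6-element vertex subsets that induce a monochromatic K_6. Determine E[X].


Let X = Σ_S X_S over the C(36, 6) = 1947792 subsets S of size 6, where X_S = 1 if the K_6 on S is monochromatic.
For a fixed S, the K_6 on S has C(6, 2) = 15 edges. P[all 15 edges red] = (1/2)^15, and likewise for blue, so P[monochromatic] = 2·(1/2)^15 = 2^{1 − 15} = 1/16384.
By linearity of expectation: E[X] = C(36, 6) · 2^{1 − 15} = 1947792 · 1/16384 = 121737/1024.
Numerically: E[X] ≈ 118.88379.

E[X] = C(36,6)·2^(1−C(6,2)) = 121737/1024 ≈ 118.88379.


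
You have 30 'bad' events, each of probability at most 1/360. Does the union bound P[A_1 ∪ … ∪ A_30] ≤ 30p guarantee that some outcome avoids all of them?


Union bound: P[∪_{i=1}^{30} A_i] ≤ Σ_i P[A_i] ≤ 30·p = 30·(1/360) = 1/12.
Numerically: 1/12 ≈ 0.0833333.
Is 1/12 < 1? YES.
Since P[∪ A_i] ≤ 1/12 < 1, the complement has P[∩ A_i^c] ≥ 1 − 1/12 = 11/12 > 0, so some outcome avoids every A_i.

30·p = 1/12 ≈ 0.0833333; existence CERTIFIED by the union bound.


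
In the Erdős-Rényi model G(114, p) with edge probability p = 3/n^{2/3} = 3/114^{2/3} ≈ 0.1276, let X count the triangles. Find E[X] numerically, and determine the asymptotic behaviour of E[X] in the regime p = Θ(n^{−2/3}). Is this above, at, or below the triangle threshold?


Number of potential triangles: C(114, 3) = 240464.
Each occurs with probability p³ ≈ (0.1276)³ ≈ 2.0775623e-03.
By linearity: E[X] = C(114, 3)·p³ ≈ 240464 · 2.0775623e-03 ≈ 499.57895.
Since α = 2/3 < 1, p = c/n^{2/3} ≫ 1/n is above the triangle threshold p ~ 1/n. Asymptotically E[X] ~ (c³/6)·n^{3(1−α)} = (3³/6)·n^{1} → ∞; triangles are abundant w.h.p.

E[X] ≈ 499.57895; in regime p = Θ(1/n^{2/3}) E[X] diverges (above the triangle threshold p ~ 1/n).


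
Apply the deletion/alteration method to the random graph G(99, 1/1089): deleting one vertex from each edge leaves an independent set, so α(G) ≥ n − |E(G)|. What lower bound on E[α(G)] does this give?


E[|E(G)|] = C(99, 2)·p = 4851 · (1/1089) = 49/11.
E[α(G)] ≥ n − E[|E(G)|] = 99 − 49/11 = 1040/11.
Numerically: ≈ 94.54545.
(This is only a lower bound; the true E[α(G)] may be larger.)

E[α(G)] ≥ 1040/11 ≈ 94.54545.


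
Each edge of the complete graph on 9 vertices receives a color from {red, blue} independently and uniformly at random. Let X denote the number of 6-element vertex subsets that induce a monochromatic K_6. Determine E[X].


Let X = Σ_S X_S over the C(9, 6) = 84 subsets S of size 6, where X_S = 1 if the K_6 on S is monochromatic.
For a fixed S, the K_6 on S has C(6, 2) = 15 edges. P[all 15 edges red] = (1/2)^15, and likewise for blue, so P[monochromatic] = 2·(1/2)^15 = 2^{1 − 15} = 1/16384.
Summing: E[X] = C(9, 6) · 2^{1 − 15} = 84 · 1/16384 = 21/4096.
Numerically: E[X] ≈ 0.0051.

E[X] = C(9,6)·2^(1−C(6,2)) = 21/4096 ≈ 0.0051.


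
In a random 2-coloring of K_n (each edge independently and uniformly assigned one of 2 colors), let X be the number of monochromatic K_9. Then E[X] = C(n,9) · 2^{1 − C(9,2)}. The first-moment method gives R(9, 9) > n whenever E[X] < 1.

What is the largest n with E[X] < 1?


We need C(n, 9) · 2^{1 − 36} < 1, i.e. C(n, 9) < 2^{36 − 1} = 34359738368.
Check values of n near the boundary:
  n = 63: C(63, 9) = 23667689815; 23667689815 < 34359738368? YES
  n = 64: C(64, 9) = 27540584512; 27540584512 < 34359738368? YES
  n = 65: C(65, 9) = 31966749880; 31966749880 < 34359738368? YES
  n = 66: C(66, 9) = 37014131440; 37014131440 < 34359738368? NO
  n = 67: C(67, 9) = 42757703560; 42757703560 < 34359738368? NO
The largest n with C(n, 9) < 34359738368 is n = 65 (where E[X] = 3995843735/4294967296 ≈ 0.930355). Hence R(9, 9) > 65, i.e. R(9, 9) ≥ 66.

Largest n = 65; hence R(9, 9) > 65.


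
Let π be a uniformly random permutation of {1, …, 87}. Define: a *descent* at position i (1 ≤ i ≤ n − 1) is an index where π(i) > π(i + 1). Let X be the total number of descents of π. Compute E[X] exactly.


Write X = Σ X_I over i = 1, …, 86, with X_I the indicator of one descent.
There are 86 indicators.
For each fixed i, the pair (π(i), π(i+1)) is a uniformly random ordered pair of distinct values from {1, …, 87}; by symmetry P[π(i) > π(i+1)] = 1/2.
By linearity: E[X] = 86 · (1/2) = (87 − 1) · (1/2) = 43 ≈ 43.000.

E[X] = 43 = 43.000.


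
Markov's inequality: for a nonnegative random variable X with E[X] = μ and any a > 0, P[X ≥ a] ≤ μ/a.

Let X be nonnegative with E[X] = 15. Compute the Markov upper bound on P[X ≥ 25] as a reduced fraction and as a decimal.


μ = E[X] = 15, a = 25.
Markov: P[X ≥ 25] ≤ μ/a = (15)/25 = 3/5.
Numerically: ≈ 0.600.
(Since a = 25 > μ = 15.000, the bound 3/5 is < 1 and informative.)

P[X ≥ 25] ≤ 3/5 ≈ 0.600.


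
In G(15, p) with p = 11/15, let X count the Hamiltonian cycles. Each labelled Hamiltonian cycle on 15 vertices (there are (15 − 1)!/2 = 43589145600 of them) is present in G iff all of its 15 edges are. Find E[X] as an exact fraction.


K_15 has (15 − 1)!/2 = 43589145600 labelled Hamiltonian cycles.
For each such Hamiltonian cycle H, let X_H = 1 if all 15 edges of H are present in G. Then P[X_H = 1] = p^{15} = (11/15)^{15} = 4177248169415651/437893890380859375.
Summing the indicators: E[X] = Σ_H E[X_H] = 43589145600 · p^{15} = 43589145600 · 4177248169415651/437893890380859375 = 29972457393249757754368/72081298828125.
Numerically: E[X] ≈ 4.1581e+08.

E[X] = 43589145600 · (11/15)^{15} = 29972457393249757754368/72081298828125 ≈ 4.1581e+08.


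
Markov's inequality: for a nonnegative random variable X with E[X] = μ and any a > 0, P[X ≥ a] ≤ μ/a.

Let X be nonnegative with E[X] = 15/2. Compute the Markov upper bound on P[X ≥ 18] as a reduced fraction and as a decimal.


μ = E[X] = 15/2, a = 18.
Markov: P[X ≥ 18] ≤ μ/a = (15/2)/18 = 5/12.
Numerically: ≈ 0.4167.
(Since a = 18 > μ = 7.5000, the bound 5/12 is < 1 and informative.)

P[X ≥ 18] ≤ 5/12 ≈ 0.4167.


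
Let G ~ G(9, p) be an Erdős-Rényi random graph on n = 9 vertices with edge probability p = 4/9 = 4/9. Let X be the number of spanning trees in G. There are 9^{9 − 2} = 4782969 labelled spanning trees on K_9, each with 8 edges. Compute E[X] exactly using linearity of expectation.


K_9 has 9^{9 − 2} = 4782969 labelled spanning trees.
For each such spanning tree H, let X_H = 1 if all 8 edges of H are present in G. Then P[X_H = 1] = p^{8} = (4/9)^{8} = 65536/43046721.
By linearity: E[X] = Σ_H E[X_H] = 4782969 · p^{8} = 4782969 · 65536/43046721 = 65536/9.
Numerically: E[X] ≈ 7282.

E[X] = 4782969 · (4/9)^{8} = 65536/9 ≈ 7282.


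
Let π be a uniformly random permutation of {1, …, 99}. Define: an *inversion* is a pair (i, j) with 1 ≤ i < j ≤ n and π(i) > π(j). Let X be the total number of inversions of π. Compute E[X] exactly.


Write X = Σ X_I over the C(99, 2) = 4851 pairs i < j, with X_I the indicator of one inversion.
There are 4851 indicators.
For each fixed pair i < j, the values π(i) and π(j) are two distinct elements of {1, …, 99} in uniformly random order; by symmetry P[π(i) > π(j)] = 1/2.
By linearity: E[X] = 4851 · (1/2) = C(99, 2) · (1/2) = 4851/2 = 4851/2 ≈ 2425.5000.

E[X] = 4851/2 = 2425.5000.


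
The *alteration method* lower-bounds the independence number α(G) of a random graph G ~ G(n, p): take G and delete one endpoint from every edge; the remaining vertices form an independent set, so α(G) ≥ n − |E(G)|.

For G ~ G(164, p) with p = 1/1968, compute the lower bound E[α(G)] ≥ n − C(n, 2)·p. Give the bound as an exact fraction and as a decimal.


E[|E(G)|] = C(164, 2)·p = 13366 · (1/1968) = 163/24.
E[α(G)] ≥ n − E[|E(G)|] = 164 − 163/24 = 3773/24.
Numerically: ≈ 157.2083.
(This is only a lower bound; the true E[α(G)] may be larger.)

E[α(G)] ≥ 3773/24 ≈ 157.2083.


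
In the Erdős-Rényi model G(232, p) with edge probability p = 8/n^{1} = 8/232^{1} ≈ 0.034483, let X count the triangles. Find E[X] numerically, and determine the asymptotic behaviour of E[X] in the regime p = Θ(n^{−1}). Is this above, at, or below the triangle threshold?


Number of potential triangles: C(232, 3) = 2054360.
Each occurs with probability p³ ≈ (0.034483)³ ≈ 4.1002091e-05.
By linearity: E[X] = C(232, 3)·p³ ≈ 2054360 · 4.1002091e-05 ≈ 84.23306.
Here α = 1, so p = 8/n is exactly at the triangle threshold p ~ 1/n. Asymptotically E[X] → c³/6 = 8³/6 = 256/3 ≈ 85.33333, a bounded constant. In this regime the triangle count is asymptotically Poisson(c³/6).

E[X] ≈ 84.23306; in regime p = Θ(1/n^{1}) E[X] stays bounded (at the triangle threshold p ~ 1/n).


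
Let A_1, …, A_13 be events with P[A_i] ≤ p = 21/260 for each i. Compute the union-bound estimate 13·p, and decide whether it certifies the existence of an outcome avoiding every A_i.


Union bound: P[∪_{i=1}^{13} A_i] ≤ Σ_i P[A_i] ≤ 13·p = 13·(21/260) = 21/20.
Numerically: 21/20 ≈ 1.0500000.
Is 21/20 < 1? NO.
Since the bound 21/20 is ≥ 1, the union bound is uninformative here; it does NOT by itself certify existence.

13·p = 21/20 ≈ 1.0500000; existence NOT certified by the union bound.


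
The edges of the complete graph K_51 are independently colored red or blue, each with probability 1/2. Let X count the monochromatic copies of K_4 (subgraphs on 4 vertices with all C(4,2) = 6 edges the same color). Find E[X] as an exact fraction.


Let X = Σ_S X_S over the C(51, 4) = 249900 subsets S of size 4, where X_S = 1 if the K_4 on S is monochromatic.
For a fixed S, the K_4 on S has C(4, 2) = 6 edges. P[all 6 edges red] = (1/2)^6, and likewise for blue, so P[monochromatic] = 2·(1/2)^6 = 2^{1 − 6} = 1/32.
Summing: E[X] = C(51, 4) · 2^{1 − 6} = 249900 · 1/32 = 62475/8.
Numerically: E[X] ≈ 7809.375.

E[X] = C(51,4)·2^(1−C(4,2)) = 62475/8 ≈ 7809.375.


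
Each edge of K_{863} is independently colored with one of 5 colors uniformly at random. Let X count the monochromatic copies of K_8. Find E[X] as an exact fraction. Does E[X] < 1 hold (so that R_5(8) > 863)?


E[X] = C(863, 8) · 5^{1 − 28} = 7386423071602617757 · 5^{−27} = 7386423071602617757/7450580596923828125.
As a reduced fraction: E[X] = 7386423071602617757/7450580596923828125 ≈ 0.991.
Is E[X] < 1? YES.
Since E[X] < 1, there exists a 5-coloring of K_{863} with no monochromatic K_8; hence R_5(8) > 863.

E[X] = 7386423071602617757/7450580596923828125 ≈ 0.991; E[X] < 1, so R_5(8) > 863.


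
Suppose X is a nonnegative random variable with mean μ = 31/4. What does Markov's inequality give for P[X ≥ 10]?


μ = E[X] = 31/4, a = 10.
Markov: P[X ≥ 10] ≤ μ/a = (31/4)/10 = 31/40.
Numerically: ≈ 0.77500.
(Since a = 10 > μ = 7.75000, the bound 31/40 is < 1 and informative.)

P[X ≥ 10] ≤ 31/40 ≈ 0.77500.


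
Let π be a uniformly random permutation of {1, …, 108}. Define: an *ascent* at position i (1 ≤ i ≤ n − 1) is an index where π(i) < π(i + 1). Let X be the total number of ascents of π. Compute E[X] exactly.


Write X = Σ X_I over i = 1, …, 107, with X_I the indicator of one ascent.
There are 107 indicators.
For each fixed i, the pair (π(i), π(i+1)) is a uniformly random ordered pair of distinct values from {1, …, 108}; by symmetry P[π(i) < π(i+1)] = 1/2.
By linearity: E[X] = 107 · (1/2) = (108 − 1) · (1/2) = 107/2 ≈ 53.5000.

E[X] = 107/2 = 53.5000.


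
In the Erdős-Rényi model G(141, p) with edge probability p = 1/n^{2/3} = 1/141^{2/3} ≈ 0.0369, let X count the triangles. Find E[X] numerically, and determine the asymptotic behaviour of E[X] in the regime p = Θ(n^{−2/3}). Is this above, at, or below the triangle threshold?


Number of potential triangles: C(141, 3) = 457310.
Each occurs with probability p³ ≈ (0.0369)³ ≈ 5.02993e-05.
By linearity: E[X] = C(141, 3)·p³ ≈ 457310 · 5.02993e-05 ≈ 23.002.
Since α = 2/3 < 1, p = c/n^{2/3} ≫ 1/n is above the triangle threshold p ~ 1/n. Asymptotically E[X] ~ (c³/6)·n^{3(1−α)} = (1³/6)·n^{1} → ∞; triangles are abundant w.h.p.

E[X] ≈ 23.002; in regime p = Θ(1/n^{2/3}) E[X] diverges (above the triangle threshold p ~ 1/n).


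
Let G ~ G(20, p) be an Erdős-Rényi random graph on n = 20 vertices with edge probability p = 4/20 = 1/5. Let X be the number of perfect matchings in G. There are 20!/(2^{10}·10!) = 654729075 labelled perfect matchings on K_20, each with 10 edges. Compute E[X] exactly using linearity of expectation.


K_20 has 20!/(2^{10}·10!) = 654729075 labelled perfect matchings.
For each such perfect matching H, let X_H = 1 if all 10 edges of H are present in G. Then P[X_H = 1] = p^{10} = (1/5)^{10} = 1/9765625.
By linearity: E[X] = Σ_H E[X_H] = 654729075 · p^{10} = 654729075 · 1/9765625 = 26189163/390625.
Numerically: E[X] ≈ 67.0443.

E[X] = 654729075 · (1/5)^{10} = 26189163/390625 ≈ 67.0443.


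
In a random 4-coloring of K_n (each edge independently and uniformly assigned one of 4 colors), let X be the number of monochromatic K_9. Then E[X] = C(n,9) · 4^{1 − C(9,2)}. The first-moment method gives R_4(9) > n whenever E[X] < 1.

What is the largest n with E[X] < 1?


We need C(n, 9) · 4^{1 − 36} < 1, i.e. C(n, 9) < 4^{36 − 1} = 1180591620717411303424.
Check values of n near the boundary:
  n = 913: C(913, 9) = 1167605542753639808390; 1167605542753639808390 < 1180591620717411303424? YES
  n = 914: C(914, 9) = 1179217089587653905932; 1179217089587653905932 < 1180591620717411303424? YES
  n = 915: C(915, 9) = 1190931166636537885130; 1190931166636537885130 < 1180591620717411303424? NO
  n = 916: C(916, 9) = 1202748565202942340440; 1202748565202942340440 < 1180591620717411303424? NO
The largest n with C(n, 9) < 1180591620717411303424 is n = 914 (where E[X] = 294804272396913476483/295147905179352825856 ≈ 0.99884). Hence R_4(9) > 914, i.e. R_4(9) ≥ 915.

Largest n = 914; hence R_4(9) > 914.


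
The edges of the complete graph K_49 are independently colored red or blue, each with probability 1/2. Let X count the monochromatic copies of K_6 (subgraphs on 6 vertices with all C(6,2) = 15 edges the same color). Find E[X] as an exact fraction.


Let X = Σ_S X_S over the C(49, 6) = 13983816 subsets S of size 6, where X_S = 1 if the K_6 on S is monochromatic.
For a fixed S, the K_6 on S has C(6, 2) = 15 edges. P[all 15 edges red] = (1/2)^15, and likewise for blue, so P[monochromatic] = 2·(1/2)^15 = 2^{1 − 15} = 1/16384.
Summing: E[X] = C(49, 6) · 2^{1 − 15} = 13983816 · 1/16384 = 1747977/2048.
Numerically: E[X] ≈ 853.504.

E[X] = C(49,6)·2^(1−C(6,2)) = 1747977/2048 ≈ 853.504.


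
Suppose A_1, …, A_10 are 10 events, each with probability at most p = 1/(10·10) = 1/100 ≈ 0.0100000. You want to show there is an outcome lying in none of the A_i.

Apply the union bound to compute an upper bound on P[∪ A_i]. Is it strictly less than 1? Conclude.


Union bound: P[∪_{i=1}^{10} A_i] ≤ Σ_i P[A_i] ≤ 10·p = 10·(1/100) = 1/10.
Numerically: 1/10 ≈ 0.1000000.
Is 1/10 < 1? YES.
Since P[∪ A_i] ≤ 1/10 < 1, the complement has P[∩ A_i^c] ≥ 1 − 1/10 = 9/10 > 0, so some outcome avoids every A_i.

10·p = 1/10 ≈ 0.1000000; existence CERTIFIED by the union bound.


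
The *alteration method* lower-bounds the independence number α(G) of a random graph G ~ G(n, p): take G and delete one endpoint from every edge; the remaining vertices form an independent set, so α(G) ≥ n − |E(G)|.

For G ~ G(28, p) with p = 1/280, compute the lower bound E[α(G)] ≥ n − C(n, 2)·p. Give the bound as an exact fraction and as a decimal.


E[|E(G)|] = C(28, 2)·p = 378 · (1/280) = 27/20.
E[α(G)] ≥ n − E[|E(G)|] = 28 − 27/20 = 533/20.
Numerically: ≈ 26.6500.
(This is only a lower bound; the true E[α(G)] may be larger.)

E[α(G)] ≥ 533/20 ≈ 26.6500.


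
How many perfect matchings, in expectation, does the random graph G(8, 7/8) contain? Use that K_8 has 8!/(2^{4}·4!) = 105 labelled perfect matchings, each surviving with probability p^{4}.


K_8 has 8!/(2^{4}·4!) = 105 labelled perfect matchings.
For each such perfect matching H, let X_H = 1 if all 4 edges of H are present in G. Then P[X_H = 1] = p^{4} = (7/8)^{4} = 2401/4096.
Summing the indicators: E[X] = Σ_H E[X_H] = 105 · p^{4} = 105 · 2401/4096 = 252105/4096.
Numerically: E[X] ≈ 61.5491.

E[X] = 105 · (7/8)^{4} = 252105/4096 ≈ 61.5491.


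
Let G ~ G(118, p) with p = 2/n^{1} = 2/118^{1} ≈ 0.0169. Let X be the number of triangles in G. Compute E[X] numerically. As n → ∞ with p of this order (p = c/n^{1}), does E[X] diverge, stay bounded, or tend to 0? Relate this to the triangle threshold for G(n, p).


Number of potential triangles: C(118, 3) = 266916.
Each occurs with probability p³ ≈ (0.0169)³ ≈ 4.86905e-06.
By linearity: E[X] = C(118, 3)·p³ ≈ 266916 · 4.86905e-06 ≈ 1.300.
Here α = 1, so p = 2/n is exactly at the triangle threshold p ~ 1/n. Asymptotically E[X] → c³/6 = 2³/6 = 4/3 ≈ 1.333, a bounded constant. In this regime the triangle count is asymptotically Poisson(c³/6).

E[X] ≈ 1.300; in regime p = Θ(1/n^{1}) E[X] stays bounded (at the triangle threshold p ~ 1/n).


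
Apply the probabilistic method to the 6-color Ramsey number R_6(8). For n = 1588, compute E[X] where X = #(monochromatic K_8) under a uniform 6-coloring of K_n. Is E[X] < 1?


E[X] = C(1588, 8) · 6^{1 − 28} = 985402800396653769702 · 6^{−27} = 985402800396653769702/1023490369077469249536.
As a reduced fraction: E[X] = 54744600022036320539/56860576059859402752 ≈ 0.9627866.
Is E[X] < 1? YES.
Since E[X] < 1, there exists a 6-coloring of K_{1588} with no monochromatic K_8; hence R_6(8) > 1588.

E[X] = 54744600022036320539/56860576059859402752 ≈ 0.9627866; E[X] < 1, so R_6(8) > 1588.


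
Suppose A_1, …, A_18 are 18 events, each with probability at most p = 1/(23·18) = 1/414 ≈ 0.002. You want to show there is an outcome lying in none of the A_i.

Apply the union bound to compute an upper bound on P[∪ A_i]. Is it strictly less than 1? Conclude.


Union bound: P[∪_{i=1}^{18} A_i] ≤ Σ_i P[A_i] ≤ 18·p = 18·(1/414) = 1/23.
Numerically: 1/23 ≈ 0.043.
Is 1/23 < 1? YES.
Since P[∪ A_i] ≤ 1/23 < 1, the complement has P[∩ A_i^c] ≥ 1 − 1/23 = 22/23 > 0, so some outcome avoids every A_i.

18·p = 1/23 ≈ 0.043; existence CERTIFIED by the union bound.


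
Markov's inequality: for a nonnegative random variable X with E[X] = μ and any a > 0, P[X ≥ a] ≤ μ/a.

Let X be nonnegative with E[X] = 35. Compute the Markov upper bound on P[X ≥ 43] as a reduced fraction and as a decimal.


μ = E[X] = 35, a = 43.
Markov: P[X ≥ 43] ≤ μ/a = (35)/43 = 35/43.
Numerically: ≈ 0.813953.
(Since a = 43 > μ = 35.000000, the bound 35/43 is < 1 and informative.)

P[X ≥ 43] ≤ 35/43 ≈ 0.813953.


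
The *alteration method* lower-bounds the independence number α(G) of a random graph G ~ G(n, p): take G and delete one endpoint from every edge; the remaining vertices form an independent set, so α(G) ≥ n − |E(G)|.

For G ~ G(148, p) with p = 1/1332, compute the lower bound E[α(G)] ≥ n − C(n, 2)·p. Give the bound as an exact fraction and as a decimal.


E[|E(G)|] = C(148, 2)·p = 10878 · (1/1332) = 49/6.
E[α(G)] ≥ n − E[|E(G)|] = 148 − 49/6 = 839/6.
Numerically: ≈ 139.833.
(This is only a lower bound; the true E[α(G)] may be larger.)

E[α(G)] ≥ 839/6 ≈ 139.833.


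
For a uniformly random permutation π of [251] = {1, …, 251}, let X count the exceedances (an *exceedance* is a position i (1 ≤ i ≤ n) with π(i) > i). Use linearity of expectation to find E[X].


Write X = Σ_{i=1}^{251} X_i, where X_i = 1_{π(i) > i}.
For each fixed i, π(i) is uniform over {1, …, 251} (marginal of a uniform permutation), so P[π(i) > i] = (n − i)/n. Summing: Σ_{i=1}^{251} (n − i)/n = (0 + 1 + … + 250)/251 = 251(251 − 1)/(2·251) = (251 − 1)/2.
Hence E[X] = Σ_{i=1}^{251} (251 − i)/251 = 125 ≈ 125.0000.

E[X] = 125 = 125.0000.


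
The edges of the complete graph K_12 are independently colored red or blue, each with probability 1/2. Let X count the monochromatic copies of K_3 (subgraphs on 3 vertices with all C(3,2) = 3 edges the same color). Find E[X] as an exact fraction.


Let X = Σ_S X_S over the C(12, 3) = 220 subsets S of size 3, where X_S = 1 if the K_3 on S is monochromatic.
For a fixed S, the K_3 on S has C(3, 2) = 3 edges. P[all 3 edges red] = (1/2)^3, and likewise for blue, so P[monochromatic] = 2·(1/2)^3 = 2^{1 − 3} = 1/4.
By linearity of expectation: E[X] = C(12, 3) · 2^{1 − 3} = 220 · 1/4 = 55.
Numerically: E[X] ≈ 55.0000.

E[X] = C(12,3)·2^(1−C(3,2)) = 55 ≈ 55.0000.


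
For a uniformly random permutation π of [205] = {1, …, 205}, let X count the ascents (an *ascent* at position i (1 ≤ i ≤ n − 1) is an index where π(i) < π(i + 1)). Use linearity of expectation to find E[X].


Write X = Σ X_I over i = 1, …, 204, with X_I the indicator of one ascent.
There are 204 indicators.
For each fixed i, the pair (π(i), π(i+1)) is a uniformly random ordered pair of distinct values from {1, …, 205}; by symmetry P[π(i) < π(i+1)] = 1/2.
By linearity: E[X] = 204 · (1/2) = (205 − 1) · (1/2) = 102 ≈ 102.000.

E[X] = 102 = 102.000.


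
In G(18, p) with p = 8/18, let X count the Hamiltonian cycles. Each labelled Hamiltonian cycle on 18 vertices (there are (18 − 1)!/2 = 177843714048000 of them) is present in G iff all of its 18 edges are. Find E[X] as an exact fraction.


K_18 has (18 − 1)!/2 = 177843714048000 labelled Hamiltonian cycles.
For each such Hamiltonian cycle H, let X_H = 1 if all 18 edges of H are present in G. Then P[X_H = 1] = p^{18} = (4/9)^{18} = 68719476736/150094635296999121.
By linearity of expectation: E[X] = Σ_H E[X_H] = 177843714048000 · p^{18} = 177843714048000 · 68719476736/150094635296999121 = 16764508875398316032000/205891132094649.
Numerically: E[X] ≈ 8.1424e+07.

E[X] = 177843714048000 · (4/9)^{18} = 16764508875398316032000/205891132094649 ≈ 8.1424e+07.


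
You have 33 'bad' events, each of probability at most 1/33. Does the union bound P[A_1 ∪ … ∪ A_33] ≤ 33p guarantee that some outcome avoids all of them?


Union bound: P[∪_{i=1}^{33} A_i] ≤ Σ_i P[A_i] ≤ 33·p = 33·(1/33) = 1.
Numerically: 1 ≈ 1.0000.
Is 1 < 1? NO.
Since the bound 1 is ≥ 1, the union bound is uninformative here; it does NOT by itself certify existence.

33·p = 1 ≈ 1.0000; existence NOT certified by the union bound.


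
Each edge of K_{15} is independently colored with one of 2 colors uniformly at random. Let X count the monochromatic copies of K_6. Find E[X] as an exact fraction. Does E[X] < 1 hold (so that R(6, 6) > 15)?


E[X] = C(15, 6) · 2^{1 − 15} = 5005 · 2^{−14} = 5005/16384.
As a reduced fraction: E[X] = 5005/16384 ≈ 0.305481.
Is E[X] < 1? YES.
Since E[X] < 1, there exists a 2-coloring of K_{15} with no monochromatic K_6; hence R(6, 6) > 15.

E[X] = 5005/16384 ≈ 0.305481; E[X] < 1, so R(6, 6) > 15.
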